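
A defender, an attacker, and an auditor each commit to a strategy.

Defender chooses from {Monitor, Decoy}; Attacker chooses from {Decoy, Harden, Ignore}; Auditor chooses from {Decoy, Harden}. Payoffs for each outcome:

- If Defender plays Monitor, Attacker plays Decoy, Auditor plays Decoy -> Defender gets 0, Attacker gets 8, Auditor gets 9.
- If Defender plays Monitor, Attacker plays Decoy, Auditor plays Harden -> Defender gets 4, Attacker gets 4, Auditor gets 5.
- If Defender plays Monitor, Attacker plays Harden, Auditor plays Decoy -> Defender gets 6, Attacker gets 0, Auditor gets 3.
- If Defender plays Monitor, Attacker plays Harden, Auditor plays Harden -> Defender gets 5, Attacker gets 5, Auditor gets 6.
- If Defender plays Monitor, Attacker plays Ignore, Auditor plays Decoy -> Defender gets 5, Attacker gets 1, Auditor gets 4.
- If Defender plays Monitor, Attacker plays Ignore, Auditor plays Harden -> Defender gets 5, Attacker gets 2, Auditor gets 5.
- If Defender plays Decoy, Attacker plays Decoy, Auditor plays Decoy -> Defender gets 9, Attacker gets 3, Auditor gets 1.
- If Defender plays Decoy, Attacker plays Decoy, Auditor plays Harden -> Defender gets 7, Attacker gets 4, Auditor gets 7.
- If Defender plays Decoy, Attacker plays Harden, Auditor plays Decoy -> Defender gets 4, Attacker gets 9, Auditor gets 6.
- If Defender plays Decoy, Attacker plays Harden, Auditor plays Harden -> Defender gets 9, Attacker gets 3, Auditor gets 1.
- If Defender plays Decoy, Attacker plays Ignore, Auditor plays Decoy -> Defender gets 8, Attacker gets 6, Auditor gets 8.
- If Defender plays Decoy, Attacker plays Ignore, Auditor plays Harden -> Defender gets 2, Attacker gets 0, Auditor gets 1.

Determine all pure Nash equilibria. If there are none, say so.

Defender against (Decoy, Decoy): payoffs 0, 9 → best response Decoy.
Defender against (Decoy, Harden): payoffs 4, 7 → best response Decoy.
Defender against (Harden, Decoy): payoffs 6, 4 → best response Monitor.
Defender against (Harden, Harden): payoffs 5, 9 → best response Decoy.
Defender against (Ignore, Decoy): payoffs 5, 8 → best response Decoy.
Defender against (Ignore, Harden): payoffs 5, 2 → best response Monitor.
Attacker against (Monitor, Decoy): payoffs 8, 0, 1 → best response Decoy.
Attacker against (Monitor, Harden): payoffs 4, 5, 2 → best response Harden.
Attacker against (Decoy, Decoy): payoffs 3, 9, 6 → best response Harden.
Attacker against (Decoy, Harden): payoffs 4, 3, 0 → best response Decoy.
Auditor against (Monitor, Decoy): payoffs 9, 5 → best response Decoy.
Auditor against (Monitor, Harden): payoffs 3, 6 → best response Harden.
Auditor against (Monitor, Ignore): payoffs 4, 5 → best response Harden.
Auditor against (Decoy, Decoy): payoffs 1, 7 → best response Harden.
Auditor against (Decoy, Harden): payoffs 6, 1 → best response Decoy.
Auditor against (Decoy, Ignore): payoffs 8, 1 → best response Decoy.
Mutual best responses: (Decoy, Decoy, Harden).

(Decoy, Decoy, Harden)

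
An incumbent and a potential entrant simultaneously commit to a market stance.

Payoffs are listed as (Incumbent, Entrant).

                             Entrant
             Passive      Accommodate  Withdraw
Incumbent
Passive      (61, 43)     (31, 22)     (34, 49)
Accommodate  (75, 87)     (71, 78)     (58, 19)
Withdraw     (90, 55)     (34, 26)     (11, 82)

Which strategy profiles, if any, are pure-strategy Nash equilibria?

none

Check each profile: it is a Nash equilibrium iff no player can strictly gain by switching unilaterally.
(Passive, Passive): Incumbent can switch to Accommodate (61 → 75). Not NE.
(Passive, Accommodate): Incumbent can switch to Accommodate (31 → 71). Not NE.
(Passive, Withdraw): Incumbent can switch to Accommodate (34 → 58). Not NE.
(Accommodate, Passive): Incumbent can switch to Withdraw (75 → 90). Not NE.
(Accommodate, Accommodate): Entrant can switch to Passive (78 → 87). Not NE.
(Accommodate, Withdraw): Entrant can switch to Passive (19 → 87). Not NE.
(Withdraw, Passive): Entrant can switch to Withdraw (55 → 82). Not NE.
(Withdraw, Accommodate): Incumbent can switch to Accommodate (34 → 71). Not NE.
(Withdraw, Withdraw): Incumbent can switch to Passive (11 → 34). Not NE.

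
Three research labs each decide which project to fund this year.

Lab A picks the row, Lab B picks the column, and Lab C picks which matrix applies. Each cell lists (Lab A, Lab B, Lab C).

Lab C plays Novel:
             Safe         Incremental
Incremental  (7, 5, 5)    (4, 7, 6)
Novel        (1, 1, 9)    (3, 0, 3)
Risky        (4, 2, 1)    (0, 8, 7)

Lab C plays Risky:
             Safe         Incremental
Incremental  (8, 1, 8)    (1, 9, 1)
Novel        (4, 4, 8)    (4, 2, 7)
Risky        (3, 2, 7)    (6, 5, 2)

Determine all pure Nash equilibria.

Lab A against (Safe, Novel): payoffs 7, 1, 4 → best response Incremental.
Lab A against (Safe, Risky): payoffs 8, 4, 3 → best response Incremental.
Lab A against (Incremental, Novel): payoffs 4, 3, 0 → best response Incremental.
Lab A against (Incremental, Risky): payoffs 1, 4, 6 → best response Risky.
Lab B against (Incremental, Novel): payoffs 5, 7 → best response Incremental.
Lab B against (Incremental, Risky): payoffs 1, 9 → best response Incremental.
Lab B against (Novel, Novel): payoffs 1, 0 → best response Safe.
Lab B against (Novel, Risky): payoffs 4, 2 → best response Safe.
Lab B against (Risky, Novel): payoffs 2, 8 → best response Incremental.
Lab B against (Risky, Risky): payoffs 2, 5 → best response Incremental.
Lab C against (Incremental, Safe): payoffs 5, 8 → best response Risky.
Lab C against (Incremental, Incremental): payoffs 6, 1 → best response Novel.
Lab C against (Novel, Safe): payoffs 9, 8 → best response Novel.
Lab C against (Novel, Incremental): payoffs 3, 7 → best response Risky.
Lab C against (Risky, Safe): payoffs 1, 7 → best response Risky.
Lab C against (Risky, Incremental): payoffs 7, 2 → best response Novel.
Mutual best responses: (Incremental, Incremental, Novel).

The unique pure-strategy Nash equilibrium is (Incremental, Incremental, Novel).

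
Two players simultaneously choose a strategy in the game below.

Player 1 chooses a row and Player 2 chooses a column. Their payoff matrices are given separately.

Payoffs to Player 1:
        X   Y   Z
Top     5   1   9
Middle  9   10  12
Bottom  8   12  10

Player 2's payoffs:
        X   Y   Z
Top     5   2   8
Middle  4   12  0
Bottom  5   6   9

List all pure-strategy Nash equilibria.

Player 1 against X: payoffs 5, 9, 8 → best response Middle.
Player 1 against Y: payoffs 1, 10, 12 → best response Bottom.
Player 1 against Z: payoffs 9, 12, 10 → best response Middle.
Player 2 against Top: payoffs 5, 2, 8 → best response Z.
Player 2 against Middle: payoffs 4, 12, 0 → best response Y.
Player 2 against Bottom: payoffs 5, 6, 9 → best response Z.
No profile is a mutual best response for all players.

There is no pure-strategy Nash equilibrium.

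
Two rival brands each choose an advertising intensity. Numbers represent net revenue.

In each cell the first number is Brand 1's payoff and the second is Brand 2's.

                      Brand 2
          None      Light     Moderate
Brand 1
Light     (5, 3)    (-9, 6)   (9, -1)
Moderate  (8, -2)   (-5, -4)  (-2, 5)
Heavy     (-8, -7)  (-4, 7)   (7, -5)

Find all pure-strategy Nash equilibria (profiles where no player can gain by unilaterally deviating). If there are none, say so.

Brand 1 against None: payoffs 5, 8, -8 → best response Moderate.
Brand 1 against Light: payoffs -9, -5, -4 → best response Heavy.
Brand 1 against Moderate: payoffs 9, -2, 7 → best response Light.
Brand 2 against Light: payoffs 3, 6, -1 → best response Light.
Brand 2 against Moderate: payoffs -2, -4, 5 → best response Moderate.
Brand 2 against Heavy: payoffs -7, 7, -5 → best response Light.
Mutual best responses: (Heavy, Light).

The unique pure-strategy Nash equilibrium is (Heavy, Light).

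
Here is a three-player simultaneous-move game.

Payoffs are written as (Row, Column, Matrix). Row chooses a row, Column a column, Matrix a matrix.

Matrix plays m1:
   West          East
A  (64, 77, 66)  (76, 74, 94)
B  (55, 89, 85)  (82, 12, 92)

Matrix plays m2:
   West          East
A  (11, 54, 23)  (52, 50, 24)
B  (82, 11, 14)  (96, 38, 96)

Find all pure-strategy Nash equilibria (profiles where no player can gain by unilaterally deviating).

Row against (West, m1): payoffs 64, 55 → best response A.
Row against (West, m2): payoffs 11, 82 → best response B.
Row against (East, m1): payoffs 76, 82 → best response B.
Row against (East, m2): payoffs 52, 96 → best response B.
Column against (A, m1): payoffs 77, 74 → best response West.
Column against (A, m2): payoffs 54, 50 → best response West.
Column against (B, m1): payoffs 89, 12 → best response West.
Column against (B, m2): payoffs 11, 38 → best response East.
Matrix against (A, West): payoffs 66, 23 → best response m1.
Matrix against (A, East): payoffs 94, 24 → best response m1.
Matrix against (B, West): payoffs 85, 14 → best response m1.
Matrix against (B, East): payoffs 92, 96 → best response m2.
Mutual best responses: (A, West, m1); (B, East, m2).

The pure Nash equilibria are (A, West, m1); (B, East, m2).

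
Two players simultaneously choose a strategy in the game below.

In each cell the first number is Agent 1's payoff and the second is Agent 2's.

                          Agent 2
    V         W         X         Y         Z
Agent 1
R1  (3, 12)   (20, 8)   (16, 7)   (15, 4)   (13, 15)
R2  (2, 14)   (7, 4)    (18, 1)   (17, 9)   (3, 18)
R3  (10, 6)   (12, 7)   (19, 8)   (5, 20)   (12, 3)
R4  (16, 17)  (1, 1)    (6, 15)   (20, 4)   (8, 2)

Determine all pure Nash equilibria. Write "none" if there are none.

The pure Nash equilibria are (R1, Z) and (R4, V).

Agent 1 against V: payoffs 3, 2, 10, 16 → best response R4.
Agent 1 against W: payoffs 20, 7, 12, 1 → best response R1.
Agent 1 against X: payoffs 16, 18, 19, 6 → best response R3.
Agent 1 against Y: payoffs 15, 17, 5, 20 → best response R4.
Agent 1 against Z: payoffs 13, 3, 12, 8 → best response R1.
Agent 2 against R1: payoffs 12, 8, 7, 4, 15 → best response Z.
Agent 2 against R2: payoffs 14, 4, 1, 9, 18 → best response Z.
Agent 2 against R3: payoffs 6, 7, 8, 20, 3 → best response Y.
Agent 2 against R4: payoffs 17, 1, 15, 4, 2 → best response V.
Mutual best responses: (R1, Z); (R4, V).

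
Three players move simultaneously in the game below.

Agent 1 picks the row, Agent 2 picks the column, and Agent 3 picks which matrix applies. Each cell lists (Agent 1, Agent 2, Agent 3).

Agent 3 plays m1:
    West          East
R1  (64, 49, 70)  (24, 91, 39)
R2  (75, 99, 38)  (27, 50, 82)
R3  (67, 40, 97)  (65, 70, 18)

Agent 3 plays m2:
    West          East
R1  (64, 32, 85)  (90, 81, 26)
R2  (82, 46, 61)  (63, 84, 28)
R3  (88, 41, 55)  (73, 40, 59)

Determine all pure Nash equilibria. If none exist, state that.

There is no pure-strategy Nash equilibrium.

For each player, find the best response to each opponent profile; mutual best responses are the pure NE.
Agent 1 against (West, m1): payoffs 64, 75, 67 → best response R2.
Agent 1 against (West, m2): payoffs 64, 82, 88 → best response R3.
Agent 1 against (East, m1): payoffs 24, 27, 65 → best response R3.
Agent 1 against (East, m2): payoffs 90, 63, 73 → best response R1.
Agent 2 against (R1, m1): payoffs 49, 91 → best response East.
Agent 2 against (R1, m2): payoffs 32, 81 → best response East.
Agent 2 against (R2, m1): payoffs 99, 50 → best response West.
Agent 2 against (R2, m2): payoffs 46, 84 → best response East.
Agent 2 against (R3, m1): payoffs 40, 70 → best response East.
Agent 2 against (R3, m2): payoffs 41, 40 → best response West.
Agent 3 against (R1, West): payoffs 70, 85 → best response m2.
Agent 3 against (R1, East): payoffs 39, 26 → best response m1.
Agent 3 against (R2, West): payoffs 38, 61 → best response m2.
Agent 3 against (R2, East): payoffs 82, 28 → best response m1.
Agent 3 against (R3, West): payoffs 97, 55 → best response m1.
Agent 3 against (R3, East): payoffs 18, 59 → best response m2.
No profile is a mutual best response for all players.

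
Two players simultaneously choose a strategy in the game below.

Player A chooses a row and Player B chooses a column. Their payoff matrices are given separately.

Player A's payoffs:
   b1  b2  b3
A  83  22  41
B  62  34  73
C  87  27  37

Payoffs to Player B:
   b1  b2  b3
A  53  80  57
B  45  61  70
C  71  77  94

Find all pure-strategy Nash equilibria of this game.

The unique pure-strategy Nash equilibrium is (B, b3).

For each strategy profile, look for a profitable unilateral deviation.
(A, b1): Player A can switch to C (83 → 87). Not NE.
(A, b2): Player A can switch to B (22 → 34). Not NE.
(A, b3): Player A can switch to B (41 → 73). Not NE.
(B, b1): Player A can switch to A (62 → 83). Not NE.
(B, b2): Player B can switch to b3 (61 → 70). Not NE.
(B, b3): Player A gets 73, best alternative 41; Player B gets 70, best alternative 61. No profitable deviation — NE.
(C, b1): Player B can switch to b2 (71 → 77). Not NE.
(C, b2): Player A can switch to B (27 → 34). Not NE.
(C, b3): Player A can switch to A (37 → 41). Not NE.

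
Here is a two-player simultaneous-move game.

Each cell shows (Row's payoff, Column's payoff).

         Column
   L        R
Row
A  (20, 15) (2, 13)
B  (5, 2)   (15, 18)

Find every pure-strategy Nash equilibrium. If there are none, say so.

For each strategy profile, look for a profitable unilateral deviation.
(A, L): Row gets 20, best alternative 5; Column gets 15, best alternative 13. No profitable deviation — NE.
(A, R): Row can switch to B (2 → 15). Not NE.
(B, L): Row can switch to A (5 → 20). Not NE.
(B, R): Row gets 15, best alternative 2; Column gets 18, best alternative 2. No profitable deviation — NE.

The pure Nash equilibria are (A, L) and (B, R).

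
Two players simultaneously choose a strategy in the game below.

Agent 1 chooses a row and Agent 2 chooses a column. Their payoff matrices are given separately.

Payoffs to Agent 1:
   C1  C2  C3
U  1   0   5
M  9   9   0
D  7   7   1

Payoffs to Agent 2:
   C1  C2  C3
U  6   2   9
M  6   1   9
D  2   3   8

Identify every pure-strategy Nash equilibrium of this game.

Mark each player's best response to every combination of opponents' strategies; a profile where every player is best-responding is a pure Nash equilibrium.
Agent 1 against C1: payoffs 1, 9, 7 → best response M.
Agent 1 against C2: payoffs 0, 9, 7 → best response M.
Agent 1 against C3: payoffs 5, 0, 1 → best response U.
Agent 2 against U: payoffs 6, 2, 9 → best response C3.
Agent 2 against M: payoffs 6, 1, 9 → best response C3.
Agent 2 against D: payoffs 2, 3, 8 → best response C3.
Mutual best responses: (U, C3).

(U, C3)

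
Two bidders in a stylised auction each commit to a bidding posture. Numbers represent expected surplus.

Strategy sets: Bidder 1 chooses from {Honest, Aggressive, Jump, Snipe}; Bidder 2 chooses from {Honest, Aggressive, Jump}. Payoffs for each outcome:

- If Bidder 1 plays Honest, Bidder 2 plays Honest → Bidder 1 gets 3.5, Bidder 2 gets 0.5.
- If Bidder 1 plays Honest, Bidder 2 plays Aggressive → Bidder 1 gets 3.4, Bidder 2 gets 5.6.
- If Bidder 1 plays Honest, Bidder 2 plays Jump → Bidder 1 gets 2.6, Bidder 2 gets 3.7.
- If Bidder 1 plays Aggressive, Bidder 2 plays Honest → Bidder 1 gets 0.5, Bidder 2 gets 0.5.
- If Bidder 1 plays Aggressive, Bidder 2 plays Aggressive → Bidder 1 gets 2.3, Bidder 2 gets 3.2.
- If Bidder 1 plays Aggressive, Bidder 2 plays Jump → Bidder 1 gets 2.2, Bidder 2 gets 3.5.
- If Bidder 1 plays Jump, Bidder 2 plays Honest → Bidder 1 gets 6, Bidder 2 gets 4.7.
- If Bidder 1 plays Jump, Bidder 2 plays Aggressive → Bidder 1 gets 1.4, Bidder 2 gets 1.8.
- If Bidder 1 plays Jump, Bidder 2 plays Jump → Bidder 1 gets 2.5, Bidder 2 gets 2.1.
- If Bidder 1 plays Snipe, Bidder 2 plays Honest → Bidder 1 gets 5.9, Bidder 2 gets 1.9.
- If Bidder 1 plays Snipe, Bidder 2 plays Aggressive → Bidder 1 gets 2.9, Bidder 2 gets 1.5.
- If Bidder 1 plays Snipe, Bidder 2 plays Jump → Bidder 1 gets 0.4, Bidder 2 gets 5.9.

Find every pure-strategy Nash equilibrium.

Check each profile: it is a Nash equilibrium iff no player can strictly gain by switching unilaterally.
(Honest, Honest): Bidder 1 can switch to Jump (3.5 → 6). Not NE.
(Honest, Aggressive): Bidder 1 gets 3.4, best alternative 2.9; Bidder 2 gets 5.6, best alternative 3.7. No profitable deviation — NE.
(Honest, Jump): Bidder 2 can switch to Aggressive (3.7 → 5.6). Not NE.
(Aggressive, Honest): Bidder 1 can switch to Honest (0.5 → 3.5). Not NE.
(Aggressive, Aggressive): Bidder 1 can switch to Honest (2.3 → 3.4). Not NE.
(Aggressive, Jump): Bidder 1 can switch to Honest (2.2 → 2.6). Not NE.
(Jump, Honest): Bidder 1 gets 6, best alternative 5.9; Bidder 2 gets 4.7, best alternative 2.1. No profitable deviation — NE.
(Jump, Aggressive): Bidder 1 can switch to Honest (1.4 → 3.4). Not NE.
(Jump, Jump): Bidder 1 can switch to Honest (2.5 → 2.6). Not NE.
(Snipe, Honest): Bidder 1 can switch to Jump (5.9 → 6). Not NE.
(The remaining 2 profiles each have a profitable deviation by the same check.)

The pure Nash equilibria are (Honest, Aggressive), (Jump, Honest).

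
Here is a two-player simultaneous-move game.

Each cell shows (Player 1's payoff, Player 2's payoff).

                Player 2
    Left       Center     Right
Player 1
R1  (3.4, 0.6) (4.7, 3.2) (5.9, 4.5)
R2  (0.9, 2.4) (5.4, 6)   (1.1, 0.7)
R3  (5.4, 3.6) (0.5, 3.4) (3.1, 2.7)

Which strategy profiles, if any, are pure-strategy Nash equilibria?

Player 1 against Left: payoffs 3.4, 0.9, 5.4 → best response R3.
Player 1 against Center: payoffs 4.7, 5.4, 0.5 → best response R2.
Player 1 against Right: payoffs 5.9, 1.1, 3.1 → best response R1.
Player 2 against R1: payoffs 0.6, 3.2, 4.5 → best response Right.
Player 2 against R2: payoffs 2.4, 6, 0.7 → best response Center.
Player 2 against R3: payoffs 3.6, 3.4, 2.7 → best response Left.
Mutual best responses: (R1, Right); (R2, Center); (R3, Left).

The pure Nash equilibria are (R1, Right); (R2, Center); (R3, Left).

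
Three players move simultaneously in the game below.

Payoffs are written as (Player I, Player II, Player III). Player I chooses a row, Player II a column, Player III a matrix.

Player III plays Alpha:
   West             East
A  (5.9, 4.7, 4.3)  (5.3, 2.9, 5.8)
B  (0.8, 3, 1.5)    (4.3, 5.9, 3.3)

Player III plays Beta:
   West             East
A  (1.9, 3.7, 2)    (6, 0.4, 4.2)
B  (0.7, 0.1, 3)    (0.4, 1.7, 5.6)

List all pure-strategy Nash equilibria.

Pure NE: (A, West, Alpha)

Player I against (West, Alpha): payoffs 5.9, 0.8 → best response A.
Player I against (West, Beta): payoffs 1.9, 0.7 → best response A.
Player I against (East, Alpha): payoffs 5.3, 4.3 → best response A.
Player I against (East, Beta): payoffs 6, 0.4 → best response A.
Player II against (A, Alpha): payoffs 4.7, 2.9 → best response West.
Player II against (A, Beta): payoffs 3.7, 0.4 → best response West.
Player II against (B, Alpha): payoffs 3, 5.9 → best response East.
Player II against (B, Beta): payoffs 0.1, 1.7 → best response East.
Player III against (A, West): payoffs 4.3, 2 → best response Alpha.
Player III against (A, East): payoffs 5.8, 4.2 → best response Alpha.
Player III against (B, West): payoffs 1.5, 3 → best response Beta.
Player III against (B, East): payoffs 3.3, 5.6 → best response Beta.
Mutual best responses: (A, West, Alpha).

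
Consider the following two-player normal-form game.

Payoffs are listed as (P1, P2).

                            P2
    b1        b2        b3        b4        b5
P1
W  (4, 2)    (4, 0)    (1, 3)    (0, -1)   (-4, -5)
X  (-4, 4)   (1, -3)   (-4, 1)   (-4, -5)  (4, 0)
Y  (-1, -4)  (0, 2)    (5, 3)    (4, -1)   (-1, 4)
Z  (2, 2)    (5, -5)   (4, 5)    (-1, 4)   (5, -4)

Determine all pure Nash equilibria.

This game has no pure Nash equilibrium.

P1 against b1: payoffs 4, -4, -1, 2 → best response W.
P1 against b2: payoffs 4, 1, 0, 5 → best response Z.
P1 against b3: payoffs 1, -4, 5, 4 → best response Y.
P1 against b4: payoffs 0, -4, 4, -1 → best response Y.
P1 against b5: payoffs -4, 4, -1, 5 → best response Z.
P2 against W: payoffs 2, 0, 3, -1, -5 → best response b3.
P2 against X: payoffs 4, -3, 1, -5, 0 → best response b1.
P2 against Y: payoffs -4, 2, 3, -1, 4 → best response b5.
P2 against Z: payoffs 2, -5, 5, 4, -4 → best response b3.
No profile is a mutual best response for all players.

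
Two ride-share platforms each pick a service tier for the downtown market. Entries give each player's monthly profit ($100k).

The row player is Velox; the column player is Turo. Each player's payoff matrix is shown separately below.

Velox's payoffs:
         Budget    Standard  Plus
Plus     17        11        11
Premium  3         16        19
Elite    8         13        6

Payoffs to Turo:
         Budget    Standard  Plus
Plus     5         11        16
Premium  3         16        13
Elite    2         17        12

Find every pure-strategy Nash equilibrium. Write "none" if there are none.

(Plus, Budget): Turo can switch to Standard (5 → 11). Not NE.
(Plus, Standard): Velox can switch to Premium (11 → 16). Not NE.
(Plus, Plus): Velox can switch to Premium (11 → 19). Not NE.
(Premium, Budget): Velox can switch to Plus (3 → 17). Not NE.
(Premium, Standard): Velox gets 16, best alternative 13; Turo gets 16, best alternative 13. No profitable deviation — NE.
(Premium, Plus): Turo can switch to Standard (13 → 16). Not NE.
(Elite, Budget): Velox can switch to Plus (8 → 17). Not NE.
(The remaining 2 profiles each have a profitable deviation by the same check.)

The unique pure-strategy Nash equilibrium is (Premium, Standard).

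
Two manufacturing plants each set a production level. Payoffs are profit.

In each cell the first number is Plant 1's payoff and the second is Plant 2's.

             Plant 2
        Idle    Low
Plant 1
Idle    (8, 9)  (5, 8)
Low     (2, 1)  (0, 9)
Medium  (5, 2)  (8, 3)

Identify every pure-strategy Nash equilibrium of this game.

Mark each player's best response to every combination of opponents' strategies; a profile where every player is best-responding is a pure Nash equilibrium.
Plant 1 against Idle: payoffs 8, 2, 5 → best response Idle.
Plant 1 against Low: payoffs 5, 0, 8 → best response Medium.
Plant 2 against Idle: payoffs 9, 8 → best response Idle.
Plant 2 against Low: payoffs 1, 9 → best response Low.
Plant 2 against Medium: payoffs 2, 3 → best response Low.
Mutual best responses: (Idle, Idle); (Medium, Low).

The pure Nash equilibria are (Idle, Idle), (Medium, Low).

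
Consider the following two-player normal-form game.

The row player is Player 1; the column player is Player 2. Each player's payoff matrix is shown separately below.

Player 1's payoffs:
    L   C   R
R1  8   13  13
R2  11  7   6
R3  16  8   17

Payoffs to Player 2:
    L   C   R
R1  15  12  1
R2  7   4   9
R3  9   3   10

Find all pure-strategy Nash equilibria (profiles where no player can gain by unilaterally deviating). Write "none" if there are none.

Pure NE: (R3, R)

Player 1 against L: payoffs 8, 11, 16 → best response R3.
Player 1 against C: payoffs 13, 7, 8 → best response R1.
Player 1 against R: payoffs 13, 6, 17 → best response R3.
Player 2 against R1: payoffs 15, 12, 1 → best response L.
Player 2 against R2: payoffs 7, 4, 9 → best response R.
Player 2 against R3: payoffs 9, 3, 10 → best response R.
Mutual best responses: (R3, R).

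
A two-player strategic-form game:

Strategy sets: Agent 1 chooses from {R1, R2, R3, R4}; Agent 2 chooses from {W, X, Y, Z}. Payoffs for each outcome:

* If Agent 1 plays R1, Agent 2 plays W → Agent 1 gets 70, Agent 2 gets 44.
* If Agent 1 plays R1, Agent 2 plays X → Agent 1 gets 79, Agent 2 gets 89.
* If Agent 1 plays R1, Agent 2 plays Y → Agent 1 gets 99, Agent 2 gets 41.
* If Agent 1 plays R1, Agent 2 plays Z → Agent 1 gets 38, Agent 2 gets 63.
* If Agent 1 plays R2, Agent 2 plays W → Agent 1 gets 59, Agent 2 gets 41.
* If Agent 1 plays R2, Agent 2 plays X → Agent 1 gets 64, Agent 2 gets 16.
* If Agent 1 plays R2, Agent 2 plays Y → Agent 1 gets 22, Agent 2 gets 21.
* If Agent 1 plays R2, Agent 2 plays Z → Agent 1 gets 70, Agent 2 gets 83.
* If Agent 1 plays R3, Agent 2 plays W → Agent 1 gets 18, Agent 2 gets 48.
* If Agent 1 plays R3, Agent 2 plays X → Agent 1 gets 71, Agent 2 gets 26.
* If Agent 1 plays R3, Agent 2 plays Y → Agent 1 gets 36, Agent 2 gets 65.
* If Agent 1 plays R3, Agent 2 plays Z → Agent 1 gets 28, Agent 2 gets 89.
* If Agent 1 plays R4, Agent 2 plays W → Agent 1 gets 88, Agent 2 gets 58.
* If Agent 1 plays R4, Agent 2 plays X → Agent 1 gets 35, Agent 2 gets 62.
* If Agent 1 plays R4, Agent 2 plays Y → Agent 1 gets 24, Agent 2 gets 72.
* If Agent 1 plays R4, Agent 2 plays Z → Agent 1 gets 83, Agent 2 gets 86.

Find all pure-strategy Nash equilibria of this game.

(R1, W): Agent 1 can switch to R4 (70 → 88). Not NE.
(R1, X): Agent 1 gets 79, best alternative 71; Agent 2 gets 89, best alternative 63. No profitable deviation — NE.
(R1, Y): Agent 2 can switch to W (41 → 44). Not NE.
(R1, Z): Agent 1 can switch to R2 (38 → 70). Not NE.
(R2, W): Agent 1 can switch to R1 (59 → 70). Not NE.
(R2, X): Agent 1 can switch to R1 (64 → 79). Not NE.
(R2, Y): Agent 1 can switch to R1 (22 → 99). Not NE.
(R2, Z): Agent 1 can switch to R4 (70 → 83). Not NE.
(R3, W): Agent 1 can switch to R1 (18 → 70). Not NE.
(R3, X): Agent 1 can switch to R1 (71 → 79). Not NE.
(R3, Y): Agent 1 can switch to R1 (36 → 99). Not NE.
(R4, Z): Agent 1 gets 83, best alternative 70; Agent 2 gets 86, best alternative 72. No profitable deviation — NE.
(The remaining 4 profiles each have a profitable deviation by the same check.)

Pure-strategy Nash equilibria: (R1, X) and (R4, Z)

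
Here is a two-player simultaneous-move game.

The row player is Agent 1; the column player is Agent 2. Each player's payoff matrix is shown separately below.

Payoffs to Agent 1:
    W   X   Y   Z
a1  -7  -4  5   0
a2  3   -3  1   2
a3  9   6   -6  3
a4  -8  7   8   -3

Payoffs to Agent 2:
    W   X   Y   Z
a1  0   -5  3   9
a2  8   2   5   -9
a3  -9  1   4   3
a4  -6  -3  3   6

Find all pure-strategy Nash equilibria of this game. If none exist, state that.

For each player, find the best response to each opponent profile; mutual best responses are the pure NE.
Agent 1 against W: payoffs -7, 3, 9, -8 → best response a3.
Agent 1 against X: payoffs -4, -3, 6, 7 → best response a4.
Agent 1 against Y: payoffs 5, 1, -6, 8 → best response a4.
Agent 1 against Z: payoffs 0, 2, 3, -3 → best response a3.
Agent 2 against a1: payoffs 0, -5, 3, 9 → best response Z.
Agent 2 against a2: payoffs 8, 2, 5, -9 → best response W.
Agent 2 against a3: payoffs -9, 1, 4, 3 → best response Y.
Agent 2 against a4: payoffs -6, -3, 3, 6 → best response Z.
No profile is a mutual best response for all players.

none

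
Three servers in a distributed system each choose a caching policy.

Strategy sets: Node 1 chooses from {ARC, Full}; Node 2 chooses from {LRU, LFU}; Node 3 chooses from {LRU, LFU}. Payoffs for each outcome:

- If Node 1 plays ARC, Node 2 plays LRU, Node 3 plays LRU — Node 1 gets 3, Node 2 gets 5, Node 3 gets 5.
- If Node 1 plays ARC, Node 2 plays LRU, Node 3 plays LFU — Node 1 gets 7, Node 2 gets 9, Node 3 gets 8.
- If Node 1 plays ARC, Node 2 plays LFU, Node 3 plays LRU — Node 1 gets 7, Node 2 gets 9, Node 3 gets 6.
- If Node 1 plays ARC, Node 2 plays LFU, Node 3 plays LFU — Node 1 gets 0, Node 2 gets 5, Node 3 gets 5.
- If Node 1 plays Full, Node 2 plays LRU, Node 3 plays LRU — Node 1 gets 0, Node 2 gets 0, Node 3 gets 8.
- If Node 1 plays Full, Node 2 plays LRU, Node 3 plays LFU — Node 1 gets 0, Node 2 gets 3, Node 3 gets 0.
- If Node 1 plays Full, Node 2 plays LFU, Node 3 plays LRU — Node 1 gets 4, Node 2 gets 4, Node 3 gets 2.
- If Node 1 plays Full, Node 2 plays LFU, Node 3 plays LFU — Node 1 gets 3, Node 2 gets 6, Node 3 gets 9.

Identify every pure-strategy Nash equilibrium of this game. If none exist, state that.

Mark each player's best response to every combination of opponents' strategies; a profile where every player is best-responding is a pure Nash equilibrium.
Node 1 against (LRU, LRU): payoffs 3, 0 → best response ARC.
Node 1 against (LRU, LFU): payoffs 7, 0 → best response ARC.
Node 1 against (LFU, LRU): payoffs 7, 4 → best response ARC.
Node 1 against (LFU, LFU): payoffs 0, 3 → best response Full.
Node 2 against (ARC, LRU): payoffs 5, 9 → best response LFU.
Node 2 against (ARC, LFU): payoffs 9, 5 → best response LRU.
Node 2 against (Full, LRU): payoffs 0, 4 → best response LFU.
Node 2 against (Full, LFU): payoffs 3, 6 → best response LFU.
Node 3 against (ARC, LRU): payoffs 5, 8 → best response LFU.
Node 3 against (ARC, LFU): payoffs 6, 5 → best response LRU.
Node 3 against (Full, LRU): payoffs 8, 0 → best response LRU.
Node 3 against (Full, LFU): payoffs 2, 9 → best response LFU.
Mutual best responses: (ARC, LRU, LFU); (ARC, LFU, LRU); (Full, LFU, LFU).

The pure Nash equilibria are (ARC, LRU, LFU); (ARC, LFU, LRU); (Full, LFU, LFU).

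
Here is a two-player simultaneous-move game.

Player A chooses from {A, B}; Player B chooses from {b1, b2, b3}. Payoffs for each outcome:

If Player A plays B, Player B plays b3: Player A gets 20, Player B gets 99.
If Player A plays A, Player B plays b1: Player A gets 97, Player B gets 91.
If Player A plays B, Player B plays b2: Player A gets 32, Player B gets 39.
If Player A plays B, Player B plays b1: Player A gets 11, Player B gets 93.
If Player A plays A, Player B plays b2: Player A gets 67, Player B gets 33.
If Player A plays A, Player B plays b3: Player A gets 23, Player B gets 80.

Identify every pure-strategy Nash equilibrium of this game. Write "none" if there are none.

Mark each player's best response to every combination of opponents' strategies; a profile where every player is best-responding is a pure Nash equilibrium.
Player A against b1: payoffs 97, 11 → best response A.
Player A against b2: payoffs 67, 32 → best response A.
Player A against b3: payoffs 23, 20 → best response A.
Player B against A: payoffs 91, 33, 80 → best response b1.
Player B against B: payoffs 93, 39, 99 → best response b3.
Mutual best responses: (A, b1).

The unique pure-strategy Nash equilibrium is (A, b1).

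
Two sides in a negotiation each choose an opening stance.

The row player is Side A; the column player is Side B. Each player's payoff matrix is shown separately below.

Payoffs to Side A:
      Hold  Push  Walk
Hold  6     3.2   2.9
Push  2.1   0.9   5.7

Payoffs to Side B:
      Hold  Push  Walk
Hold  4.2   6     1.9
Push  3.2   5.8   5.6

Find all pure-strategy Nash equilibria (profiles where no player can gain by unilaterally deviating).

The unique pure-strategy Nash equilibrium is (Hold, Push).

Check each profile: it is a Nash equilibrium iff no player can strictly gain by switching unilaterally.
(Hold, Hold): Side B can switch to Push (4.2 → 6). Not NE.
(Hold, Push): Side A gets 3.2, best alternative 0.9; Side B gets 6, best alternative 4.2. No profitable deviation — NE.
(Hold, Walk): Side A can switch to Push (2.9 → 5.7). Not NE.
(Push, Hold): Side A can switch to Hold (2.1 → 6). Not NE.
(Push, Push): Side A can switch to Hold (0.9 → 3.2). Not NE.
(Push, Walk): Side B can switch to Push (5.6 → 5.8). Not NE.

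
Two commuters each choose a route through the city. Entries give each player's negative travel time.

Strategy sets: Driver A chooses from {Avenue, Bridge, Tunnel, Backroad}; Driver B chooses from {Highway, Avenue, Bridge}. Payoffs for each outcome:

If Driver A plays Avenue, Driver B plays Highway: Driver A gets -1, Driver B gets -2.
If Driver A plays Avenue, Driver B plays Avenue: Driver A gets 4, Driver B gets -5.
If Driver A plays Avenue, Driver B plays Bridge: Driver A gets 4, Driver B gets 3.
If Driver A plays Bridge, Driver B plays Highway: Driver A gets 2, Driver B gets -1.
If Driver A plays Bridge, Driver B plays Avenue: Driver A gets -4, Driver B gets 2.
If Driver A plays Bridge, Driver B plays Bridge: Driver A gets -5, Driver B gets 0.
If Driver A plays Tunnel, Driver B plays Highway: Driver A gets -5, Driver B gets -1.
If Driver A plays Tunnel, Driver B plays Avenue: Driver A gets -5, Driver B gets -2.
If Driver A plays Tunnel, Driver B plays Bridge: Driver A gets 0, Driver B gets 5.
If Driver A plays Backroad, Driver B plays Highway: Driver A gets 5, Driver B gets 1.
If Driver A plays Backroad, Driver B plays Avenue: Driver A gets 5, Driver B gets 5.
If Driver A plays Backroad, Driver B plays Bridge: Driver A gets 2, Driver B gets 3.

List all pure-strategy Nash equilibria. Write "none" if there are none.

(Avenue, Highway): Driver A can switch to Bridge (-1 → 2). Not NE.
(Avenue, Avenue): Driver A can switch to Backroad (4 → 5). Not NE.
(Avenue, Bridge): Driver A gets 4, best alternative 2; Driver B gets 3, best alternative -2. No profitable deviation — NE.
(Bridge, Highway): Driver A can switch to Backroad (2 → 5). Not NE.
(Bridge, Avenue): Driver A can switch to Avenue (-4 → 4). Not NE.
(Bridge, Bridge): Driver A can switch to Avenue (-5 → 4). Not NE.
(Tunnel, Highway): Driver A can switch to Avenue (-5 → -1). Not NE.
(Tunnel, Avenue): Driver A can switch to Avenue (-5 → 4). Not NE.
(Tunnel, Bridge): Driver A can switch to Avenue (0 → 4). Not NE.
(Backroad, Avenue): Driver A gets 5, best alternative 4; Driver B gets 5, best alternative 3. No profitable deviation — NE.
(The remaining 2 profiles each have a profitable deviation by the same check.)

Pure-strategy Nash equilibria: (Avenue, Bridge) and (Backroad, Avenue)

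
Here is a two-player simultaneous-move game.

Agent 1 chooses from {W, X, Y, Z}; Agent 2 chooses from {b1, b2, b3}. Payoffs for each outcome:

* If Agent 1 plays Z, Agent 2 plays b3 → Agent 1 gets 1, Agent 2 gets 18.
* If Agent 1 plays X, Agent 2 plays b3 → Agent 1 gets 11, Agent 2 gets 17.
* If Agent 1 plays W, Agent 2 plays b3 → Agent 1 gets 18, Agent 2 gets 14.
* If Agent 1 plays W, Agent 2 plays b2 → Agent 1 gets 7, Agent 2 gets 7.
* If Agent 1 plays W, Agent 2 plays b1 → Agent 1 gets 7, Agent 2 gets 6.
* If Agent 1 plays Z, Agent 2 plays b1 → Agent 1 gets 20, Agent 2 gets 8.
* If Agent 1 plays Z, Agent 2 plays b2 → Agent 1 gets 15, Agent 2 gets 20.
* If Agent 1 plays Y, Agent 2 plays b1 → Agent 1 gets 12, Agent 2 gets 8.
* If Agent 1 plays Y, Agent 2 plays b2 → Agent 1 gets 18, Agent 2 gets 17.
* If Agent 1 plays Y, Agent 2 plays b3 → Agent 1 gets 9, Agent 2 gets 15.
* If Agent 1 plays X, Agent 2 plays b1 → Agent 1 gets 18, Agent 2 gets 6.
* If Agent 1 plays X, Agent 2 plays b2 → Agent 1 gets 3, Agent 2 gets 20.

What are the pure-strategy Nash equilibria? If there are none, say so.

(W, b1): Agent 1 can switch to X (7 → 18). Not NE.
(W, b2): Agent 1 can switch to Y (7 → 18). Not NE.
(W, b3): Agent 1 gets 18, best alternative 11; Agent 2 gets 14, best alternative 7. No profitable deviation — NE.
(X, b1): Agent 1 can switch to Z (18 → 20). Not NE.
(X, b2): Agent 1 can switch to W (3 → 7). Not NE.
(X, b3): Agent 1 can switch to W (11 → 18). Not NE.
(Y, b1): Agent 1 can switch to X (12 → 18). Not NE.
(Y, b2): Agent 1 gets 18, best alternative 15; Agent 2 gets 17, best alternative 15. No profitable deviation — NE.
(Y, b3): Agent 1 can switch to W (9 → 18). Not NE.
(Z, b1): Agent 2 can switch to b2 (8 → 20). Not NE.
(Z, b2): Agent 1 can switch to Y (15 → 18). Not NE.
(Z, b3): Agent 1 can switch to W (1 → 18). Not NE.

Pure-strategy Nash equilibria: (W, b3) and (Y, b2)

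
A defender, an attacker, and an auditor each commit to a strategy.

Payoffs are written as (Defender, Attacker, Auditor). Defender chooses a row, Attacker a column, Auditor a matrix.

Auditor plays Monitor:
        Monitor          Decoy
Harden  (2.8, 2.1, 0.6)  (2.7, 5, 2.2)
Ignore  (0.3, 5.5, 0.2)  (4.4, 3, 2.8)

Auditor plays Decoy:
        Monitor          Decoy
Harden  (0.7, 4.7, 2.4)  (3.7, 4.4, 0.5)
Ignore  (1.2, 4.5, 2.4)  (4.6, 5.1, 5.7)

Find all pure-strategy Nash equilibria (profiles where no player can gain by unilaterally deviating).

The unique pure-strategy Nash equilibrium is (Ignore, Decoy, Decoy).

For each player, find the best response to each opponent profile; mutual best responses are the pure NE.
Defender against (Monitor, Monitor): payoffs 2.8, 0.3 → best response Harden.
Defender against (Monitor, Decoy): payoffs 0.7, 1.2 → best response Ignore.
Defender against (Decoy, Monitor): payoffs 2.7, 4.4 → best response Ignore.
Defender against (Decoy, Decoy): payoffs 3.7, 4.6 → best response Ignore.
Attacker against (Harden, Monitor): payoffs 2.1, 5 → best response Decoy.
Attacker against (Harden, Decoy): payoffs 4.7, 4.4 → best response Monitor.
Attacker against (Ignore, Monitor): payoffs 5.5, 3 → best response Monitor.
Attacker against (Ignore, Decoy): payoffs 4.5, 5.1 → best response Decoy.
Auditor against (Harden, Monitor): payoffs 0.6, 2.4 → best response Decoy.
Auditor against (Harden, Decoy): payoffs 2.2, 0.5 → best response Monitor.
Auditor against (Ignore, Monitor): payoffs 0.2, 2.4 → best response Decoy.
Auditor against (Ignore, Decoy): payoffs 2.8, 5.7 → best response Decoy.
Mutual best responses: (Ignore, Decoy, Decoy).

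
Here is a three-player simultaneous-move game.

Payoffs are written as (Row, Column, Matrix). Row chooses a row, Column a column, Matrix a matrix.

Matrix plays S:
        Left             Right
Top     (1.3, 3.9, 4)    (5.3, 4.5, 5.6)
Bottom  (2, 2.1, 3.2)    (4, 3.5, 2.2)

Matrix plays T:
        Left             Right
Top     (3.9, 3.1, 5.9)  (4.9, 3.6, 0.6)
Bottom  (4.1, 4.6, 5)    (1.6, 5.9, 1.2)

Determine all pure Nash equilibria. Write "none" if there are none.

For each player, find the best response to each opponent profile; mutual best responses are the pure NE.
Row against (Left, S): payoffs 1.3, 2 → best response Bottom.
Row against (Left, T): payoffs 3.9, 4.1 → best response Bottom.
Row against (Right, S): payoffs 5.3, 4 → best response Top.
Row against (Right, T): payoffs 4.9, 1.6 → best response Top.
Column against (Top, S): payoffs 3.9, 4.5 → best response Right.
Column against (Top, T): payoffs 3.1, 3.6 → best response Right.
Column against (Bottom, S): payoffs 2.1, 3.5 → best response Right.
Column against (Bottom, T): payoffs 4.6, 5.9 → best response Right.
Matrix against (Top, Left): payoffs 4, 5.9 → best response T.
Matrix against (Top, Right): payoffs 5.6, 0.6 → best response S.
Matrix against (Bottom, Left): payoffs 3.2, 5 → best response T.
Matrix against (Bottom, Right): payoffs 2.2, 1.2 → best response S.
Mutual best responses: (Top, Right, S).

(Top, Right, S)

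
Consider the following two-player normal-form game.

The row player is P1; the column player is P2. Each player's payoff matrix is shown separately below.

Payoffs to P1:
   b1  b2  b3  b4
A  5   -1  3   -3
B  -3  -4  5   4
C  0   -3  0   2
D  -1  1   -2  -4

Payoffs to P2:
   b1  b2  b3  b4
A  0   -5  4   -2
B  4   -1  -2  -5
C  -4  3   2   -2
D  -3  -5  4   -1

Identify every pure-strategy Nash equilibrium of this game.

(A, b1): P2 can switch to b3 (0 → 4). Not NE.
(A, b2): P1 can switch to D (-1 → 1). Not NE.
(A, b3): P1 can switch to B (3 → 5). Not NE.
(A, b4): P1 can switch to B (-3 → 4). Not NE.
(B, b1): P1 can switch to A (-3 → 5). Not NE.
(B, b2): P1 can switch to A (-4 → -1). Not NE.
(B, b3): P2 can switch to b1 (-2 → 4). Not NE.
(B, b4): P2 can switch to b1 (-5 → 4). Not NE.
(C, b1): P1 can switch to A (0 → 5). Not NE.
(C, b2): P1 can switch to A (-3 → -1). Not NE.
(The remaining 6 profiles each have a profitable deviation by the same check.)

No pure-strategy Nash equilibrium.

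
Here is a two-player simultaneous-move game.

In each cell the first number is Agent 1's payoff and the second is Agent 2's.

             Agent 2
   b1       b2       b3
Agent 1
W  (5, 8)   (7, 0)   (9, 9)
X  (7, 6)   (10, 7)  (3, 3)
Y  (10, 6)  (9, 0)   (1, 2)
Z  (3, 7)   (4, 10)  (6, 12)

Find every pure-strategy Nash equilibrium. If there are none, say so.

For each strategy profile, look for a profitable unilateral deviation.
(W, b1): Agent 1 can switch to X (5 → 7). Not NE.
(W, b2): Agent 1 can switch to X (7 → 10). Not NE.
(W, b3): Agent 1 gets 9, best alternative 6; Agent 2 gets 9, best alternative 8. No profitable deviation — NE.
(X, b1): Agent 1 can switch to Y (7 → 10). Not NE.
(X, b2): Agent 1 gets 10, best alternative 9; Agent 2 gets 7, best alternative 6. No profitable deviation — NE.
(X, b3): Agent 1 can switch to W (3 → 9). Not NE.
(Y, b1): Agent 1 gets 10, best alternative 7; Agent 2 gets 6, best alternative 2. No profitable deviation — NE.
(Y, b2): Agent 1 can switch to X (9 → 10). Not NE.
(Y, b3): Agent 1 can switch to W (1 → 9). Not NE.
(Z, b1): Agent 1 can switch to W (3 → 5). Not NE.
(Z, b2): Agent 1 can switch to W (4 → 7). Not NE.
(Z, b3): Agent 1 can switch to W (6 → 9). Not NE.

The pure Nash equilibria are (W, b3), (X, b2), (Y, b1).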